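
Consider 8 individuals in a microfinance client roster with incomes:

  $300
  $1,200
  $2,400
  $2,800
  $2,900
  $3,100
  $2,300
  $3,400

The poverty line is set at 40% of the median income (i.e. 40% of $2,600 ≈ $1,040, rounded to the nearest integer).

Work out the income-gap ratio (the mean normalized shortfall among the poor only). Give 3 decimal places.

0.712

Poor units: $300 (q = 1 of N = 8).
Shortfall ratios (z−y)/z: 0.7115; sum = 0.711538.
I averages over the q = 1 poor units only: 0.711538 / 1 = 0.712.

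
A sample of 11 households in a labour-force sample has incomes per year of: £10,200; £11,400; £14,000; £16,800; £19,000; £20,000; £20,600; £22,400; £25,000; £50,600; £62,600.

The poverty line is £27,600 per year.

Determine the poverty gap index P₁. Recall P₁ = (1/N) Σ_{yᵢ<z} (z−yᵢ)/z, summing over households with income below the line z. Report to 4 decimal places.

Poor units: £10,200, £11,400, £14,000, £16,800, £19,000, £20,000, £20,600, £22,400, £25,000 (q = 9 of N = 11).
Normalized shortfalls: (27600−10200)/27600 = 0.6304; (27600−11400)/27600 = 0.5870; (27600−14000)/27600 = 0.4928; (27600−16800)/27600 = 0.3913; (27600−19000)/27600 = 0.3116; (27600−20000)/27600 = 0.2754; (27600−20600)/27600 = 0.2536; (27600−22400)/27600 = 0.1884; (27600−25000)/27600 = 0.0942.
Σ = 3.224638. Dividing by the full population N = 11 gives P₁ = 0.2931.

0.2931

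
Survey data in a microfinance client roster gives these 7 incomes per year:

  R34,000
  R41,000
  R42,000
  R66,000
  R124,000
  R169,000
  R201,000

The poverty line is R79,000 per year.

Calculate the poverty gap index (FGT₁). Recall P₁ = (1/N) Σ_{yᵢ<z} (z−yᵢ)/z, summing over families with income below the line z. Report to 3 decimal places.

0.241

Poor units: R34,000, R41,000, R42,000, R66,000 (q = 4 of N = 7).
Relative gaps: (79000−34000)/79000 = 0.5696; (79000−41000)/79000 = 0.4810; (79000−42000)/79000 = 0.4684; (79000−66000)/79000 = 0.1646.
Σ = 1.683544. Dividing by the full population N = 7 gives P₁ = 0.241.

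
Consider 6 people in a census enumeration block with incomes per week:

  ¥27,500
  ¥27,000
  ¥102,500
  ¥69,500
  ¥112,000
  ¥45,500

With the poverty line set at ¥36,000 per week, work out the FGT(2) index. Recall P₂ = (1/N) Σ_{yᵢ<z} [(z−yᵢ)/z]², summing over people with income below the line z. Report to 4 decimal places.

0.0197

Incomes under z: ¥27,000, ¥27,500 (q = 2 of N = 6).
Gap ratios (z−y)/z: (36000−27000)/36000 = 0.2500; (36000−27500)/36000 = 0.2361.
Squared: 0.0625; 0.0557.
Sum = 0.118248; P₂ = 0.118248 / 6 = 0.0197.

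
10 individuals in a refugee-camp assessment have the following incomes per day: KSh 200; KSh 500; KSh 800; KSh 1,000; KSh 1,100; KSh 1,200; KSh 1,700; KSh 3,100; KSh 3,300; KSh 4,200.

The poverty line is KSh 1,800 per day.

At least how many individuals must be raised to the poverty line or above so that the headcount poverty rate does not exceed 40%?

3

Currently q = 7 of N = 10 are below the line (H = 0.700).
A headcount ratio of at most 40% allows at most ⌊0.40 × 10⌋ = 4 poor individuals.
So at least 7 − 4 = 3 must be lifted.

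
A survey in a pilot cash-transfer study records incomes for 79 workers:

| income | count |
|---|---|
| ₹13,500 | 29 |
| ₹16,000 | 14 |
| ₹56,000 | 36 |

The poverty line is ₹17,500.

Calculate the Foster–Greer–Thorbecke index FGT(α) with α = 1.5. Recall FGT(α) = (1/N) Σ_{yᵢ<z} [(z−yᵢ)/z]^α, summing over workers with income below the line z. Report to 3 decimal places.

0.045

Poor units: 29×₹13,500, 14×₹16,000 (q = 43 of N = 79).
Normalized shortfalls: (17500−13500)/17500 = 0.2286 (×29); (17500−16000)/17500 = 0.0857 (×14).
Raised to α = 1.5: 0.10928 (×29); 0.02509 (×14).
Sum = 3.520387; FGT(1.5) = 3.520387 / 79 = 0.045.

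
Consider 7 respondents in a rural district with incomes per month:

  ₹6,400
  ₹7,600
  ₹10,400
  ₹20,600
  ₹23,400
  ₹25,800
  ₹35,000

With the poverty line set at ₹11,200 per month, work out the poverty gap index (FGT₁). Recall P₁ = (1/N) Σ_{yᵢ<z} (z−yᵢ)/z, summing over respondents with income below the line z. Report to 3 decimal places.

0.117

Poor units: ₹6,400, ₹7,600, ₹10,400 (q = 3 of N = 7).
Normalized shortfalls: (11200−6400)/11200 = 0.4286; (11200−7600)/11200 = 0.3214; (11200−10400)/11200 = 0.0714.
Sum of shortfalls = 0.821429; P₁ averages over all N: 0.821429 / 7 = 0.117.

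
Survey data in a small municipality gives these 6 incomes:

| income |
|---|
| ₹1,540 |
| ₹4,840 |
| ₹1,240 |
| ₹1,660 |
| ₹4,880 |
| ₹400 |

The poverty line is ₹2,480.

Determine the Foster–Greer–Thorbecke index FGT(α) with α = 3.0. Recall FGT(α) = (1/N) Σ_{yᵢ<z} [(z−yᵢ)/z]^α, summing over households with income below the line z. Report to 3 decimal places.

Incomes under z: ₹400, ₹1,240, ₹1,540, ₹1,660 (q = 4 of N = 6).
Relative gaps: (2480−400)/2480 = 0.8387; (2480−1240)/2480 = 0.5000; (2480−1540)/2480 = 0.3790; (2480−1660)/2480 = 0.3306.
Raised to α = 3.0: 0.58998; 0.12500; 0.05445; 0.03615.
Sum = 0.805579; FGT(3.0) = 0.805579 / 6 = 0.134.

0.134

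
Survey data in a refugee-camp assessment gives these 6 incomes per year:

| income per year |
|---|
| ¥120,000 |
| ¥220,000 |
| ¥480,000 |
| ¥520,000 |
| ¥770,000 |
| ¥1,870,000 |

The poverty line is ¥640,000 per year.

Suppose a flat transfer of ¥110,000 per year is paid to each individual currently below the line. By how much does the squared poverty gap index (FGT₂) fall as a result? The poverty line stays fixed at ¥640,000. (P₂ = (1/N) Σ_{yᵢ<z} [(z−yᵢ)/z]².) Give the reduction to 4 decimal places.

Before: below the line — ¥120,000, ¥220,000, ¥480,000, ¥520,000; squared poverty gap index (FGT₂) = 0.198079.
After the ¥110,000 transfer: below the line — ¥230,000, ¥330,000, ¥590,000, ¥630,000; squared poverty gap index (FGT₂) = 0.108561.
Reduction = 0.198079 − 0.108561 = 0.0895.

0.0895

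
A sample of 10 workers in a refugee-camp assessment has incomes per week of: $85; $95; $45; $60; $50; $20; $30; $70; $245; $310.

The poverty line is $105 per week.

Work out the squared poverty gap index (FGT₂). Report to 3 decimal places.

0.211

Below the line: $20, $30, $45, $50, $60, $70, $85, $95 (q = 8 of N = 10).
Relative gaps: (105−20)/105 = 0.8095; (105−30)/105 = 0.7143; (105−45)/105 = 0.5714; (105−50)/105 = 0.5238; (105−60)/105 = 0.4286; (105−70)/105 = 0.3333; (105−85)/105 = 0.1905; (105−95)/105 = 0.0952.
Squared: 0.6553; 0.5102; 0.3265; 0.2744; 0.1837; 0.1111; 0.0363; 0.0091.
Sum = 2.106576; P₂ = 2.106576 / 10 = 0.211.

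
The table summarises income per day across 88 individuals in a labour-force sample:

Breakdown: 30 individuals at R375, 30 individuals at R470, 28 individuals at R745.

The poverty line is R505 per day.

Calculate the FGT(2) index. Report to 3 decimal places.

0.024

Below the line: 30×R375, 30×R470 (q = 60 of N = 88).
Normalized shortfalls: (505−375)/505 = 0.2574 (×30); (505−470)/505 = 0.0693 (×30).
Squared: 0.0663 (×30); 0.0048 (×30).
Sum = 2.132144; P₂ = 2.132144 / 88 = 0.024.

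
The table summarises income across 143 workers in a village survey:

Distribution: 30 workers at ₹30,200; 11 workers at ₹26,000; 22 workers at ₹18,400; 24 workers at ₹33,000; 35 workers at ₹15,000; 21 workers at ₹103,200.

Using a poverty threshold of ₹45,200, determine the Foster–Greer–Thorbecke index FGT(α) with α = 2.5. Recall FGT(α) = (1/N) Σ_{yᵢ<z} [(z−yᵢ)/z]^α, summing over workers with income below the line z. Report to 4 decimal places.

0.1597

Poor units: 35×₹15,000, 22×₹18,400, 11×₹26,000, 30×₹30,200, 24×₹33,000 (q = 122 of N = 143).
Normalized shortfalls: (45200−15000)/45200 = 0.6681 (×35); (45200−18400)/45200 = 0.5929 (×22); (45200−26000)/45200 = 0.4248 (×11); (45200−30200)/45200 = 0.3319 (×30); (45200−33000)/45200 = 0.2699 (×24).
Raised to α = 2.5: 0.36490 (×35); 0.27070 (×22); 0.11760 (×11); 0.06344 (×30); 0.03785 (×24).
Sum = 22.832116; FGT(2.5) = 22.832116 / 143 = 0.1597.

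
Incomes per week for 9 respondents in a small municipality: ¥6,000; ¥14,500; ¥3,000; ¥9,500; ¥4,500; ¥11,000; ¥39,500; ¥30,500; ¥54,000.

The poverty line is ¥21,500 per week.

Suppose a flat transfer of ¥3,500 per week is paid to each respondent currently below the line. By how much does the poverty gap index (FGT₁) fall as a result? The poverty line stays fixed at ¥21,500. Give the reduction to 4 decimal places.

Before: below the line — ¥3,000, ¥4,500, ¥6,000, ¥9,500, ¥11,000, ¥14,500; poverty gap index (FGT₁) = 0.416021.
After the ¥3,500 transfer: below the line — ¥6,500, ¥8,000, ¥9,500, ¥13,000, ¥14,500, ¥18,000; poverty gap index (FGT₁) = 0.307494.
Reduction = 0.416021 − 0.307494 = 0.1085.

0.1085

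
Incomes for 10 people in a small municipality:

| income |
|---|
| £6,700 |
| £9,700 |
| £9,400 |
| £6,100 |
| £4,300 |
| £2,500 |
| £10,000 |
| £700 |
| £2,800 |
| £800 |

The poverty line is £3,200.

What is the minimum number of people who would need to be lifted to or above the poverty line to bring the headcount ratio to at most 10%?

3

Currently q = 4 of N = 10 are below the line (H = 0.400).
A headcount ratio of at most 10% allows at most ⌊0.10 × 10⌋ = 1 poor people.
So at least 4 − 1 = 3 must be lifted.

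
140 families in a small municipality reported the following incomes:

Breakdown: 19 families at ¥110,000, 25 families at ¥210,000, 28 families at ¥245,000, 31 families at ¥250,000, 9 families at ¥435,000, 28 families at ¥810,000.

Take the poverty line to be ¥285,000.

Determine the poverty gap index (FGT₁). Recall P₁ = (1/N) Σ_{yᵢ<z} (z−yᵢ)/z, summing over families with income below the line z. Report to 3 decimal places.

0.186

Below z: 19×¥110,000, 25×¥210,000, 28×¥245,000, 31×¥250,000 (q = 103 of N = 140).
Normalized shortfalls: (285000−110000)/285000 = 0.6140 (×19); (285000−210000)/285000 = 0.2632 (×25); (285000−245000)/285000 = 0.1404 (×28); (285000−250000)/285000 = 0.1228 (×31).
Sum of shortfalls = 25.982456; P₁ averages over all N: 25.982456 / 140 = 0.186.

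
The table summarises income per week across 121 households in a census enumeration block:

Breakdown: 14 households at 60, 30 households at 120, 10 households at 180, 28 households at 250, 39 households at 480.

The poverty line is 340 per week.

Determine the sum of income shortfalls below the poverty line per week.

14640

Below the line: 14×60, 30×120, 10×180, 28×250 (q = 82 of N = 121).
Individual gaps: 14×(340−60) = 3920; 30×(340−120) = 6600; 10×(340−180) = 1600; 28×(340−250) = 2520.
Aggregate gap = 14640.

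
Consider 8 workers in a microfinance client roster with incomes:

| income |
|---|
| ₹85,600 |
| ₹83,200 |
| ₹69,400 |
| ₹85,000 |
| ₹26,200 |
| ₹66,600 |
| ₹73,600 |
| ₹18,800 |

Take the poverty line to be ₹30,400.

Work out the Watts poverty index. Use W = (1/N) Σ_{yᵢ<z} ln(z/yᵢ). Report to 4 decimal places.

0.0787

Below the line: ₹18,800, ₹26,200 (q = 2 of N = 8).
ln(z/y) terms: ln(30400/18800) = 0.4806; ln(30400/26200) = 0.1487.
W = 0.629269 / 8 = 0.0787.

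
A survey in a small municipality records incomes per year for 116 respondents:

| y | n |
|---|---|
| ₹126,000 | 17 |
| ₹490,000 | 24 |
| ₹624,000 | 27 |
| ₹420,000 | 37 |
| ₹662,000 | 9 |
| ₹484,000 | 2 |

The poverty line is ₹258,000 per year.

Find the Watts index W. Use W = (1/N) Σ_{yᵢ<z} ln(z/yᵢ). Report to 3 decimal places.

Incomes under z: 17×₹126,000 (q = 17 of N = 116).
Log shortfalls: ln(258000/126000) = 0.7167 (×17).
W = 12.183521 / 116 = 0.105.

0.105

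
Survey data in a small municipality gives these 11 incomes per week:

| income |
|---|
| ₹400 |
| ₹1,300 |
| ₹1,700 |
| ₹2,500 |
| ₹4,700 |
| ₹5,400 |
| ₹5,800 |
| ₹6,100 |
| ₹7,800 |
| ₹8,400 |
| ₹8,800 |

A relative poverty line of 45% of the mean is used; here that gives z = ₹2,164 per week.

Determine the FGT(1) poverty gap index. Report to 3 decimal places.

0.130

Incomes under z: ₹400, ₹1,300, ₹1,700 (q = 3 of N = 11).
Shortfall ratios: (2164−400)/2164 = 0.8152; (2164−1300)/2164 = 0.3993; (2164−1700)/2164 = 0.2144.
Σ = 1.428835. Dividing by the full population N = 11 gives P₁ = 0.130.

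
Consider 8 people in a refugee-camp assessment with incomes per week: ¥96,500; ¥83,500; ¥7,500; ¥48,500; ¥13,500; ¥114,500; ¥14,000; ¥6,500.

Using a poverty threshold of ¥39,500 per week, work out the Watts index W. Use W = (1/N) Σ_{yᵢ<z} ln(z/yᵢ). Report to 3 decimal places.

Incomes under z: ¥6,500, ¥7,500, ¥13,500, ¥14,000 (q = 4 of N = 8).
ln(z/y) terms: ln(39500/6500) = 1.8045; ln(39500/7500) = 1.6614; ln(39500/13500) = 1.0736; ln(39500/14000) = 1.0372.
W = 5.576750 / 8 = 0.697.

0.697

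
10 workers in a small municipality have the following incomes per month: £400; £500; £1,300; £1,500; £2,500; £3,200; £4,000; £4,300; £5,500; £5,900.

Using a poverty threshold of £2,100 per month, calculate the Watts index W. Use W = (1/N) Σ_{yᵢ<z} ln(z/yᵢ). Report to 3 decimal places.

0.391

Below the line: £400, £500, £1,300, £1,500 (q = 4 of N = 10).
Log gaps: ln(2100/400) = 1.6582; ln(2100/500) = 1.4351; ln(2100/1300) = 0.4796; ln(2100/1500) = 0.3365.
W = 3.909358 / 10 = 0.391.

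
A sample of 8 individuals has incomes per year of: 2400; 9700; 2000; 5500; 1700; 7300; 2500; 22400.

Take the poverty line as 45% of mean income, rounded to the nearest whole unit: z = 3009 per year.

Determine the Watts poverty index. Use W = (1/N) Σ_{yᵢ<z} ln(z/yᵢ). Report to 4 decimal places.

0.1739

Poor units: 1700, 2000, 2400, 2500 (q = 4 of N = 8).
ln(z/y) terms: ln(3009/1700) = 0.5710; ln(3009/2000) = 0.4085; ln(3009/2400) = 0.2261; ln(3009/2500) = 0.1853.
W = 1.390896 / 8 = 0.1739.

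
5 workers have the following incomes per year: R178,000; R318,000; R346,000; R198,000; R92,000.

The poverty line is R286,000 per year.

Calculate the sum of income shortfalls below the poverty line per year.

Poor units: R92,000, R178,000, R198,000 (q = 3 of N = 5).
Individual gaps: 286000−92000 = 194000; 286000−178000 = 108000; 286000−198000 = 88000.
Aggregate gap = R390,000.

R390,000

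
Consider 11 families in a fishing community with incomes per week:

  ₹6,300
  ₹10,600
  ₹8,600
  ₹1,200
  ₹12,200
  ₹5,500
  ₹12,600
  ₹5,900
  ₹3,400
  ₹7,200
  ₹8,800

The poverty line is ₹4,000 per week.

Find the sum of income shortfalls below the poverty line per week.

₹3,400

Below z: ₹1,200, ₹3,400 (q = 2 of N = 11).
Individual gaps: 4000−1200 = 2800; 4000−3400 = 600.
Aggregate gap = ₹3,400.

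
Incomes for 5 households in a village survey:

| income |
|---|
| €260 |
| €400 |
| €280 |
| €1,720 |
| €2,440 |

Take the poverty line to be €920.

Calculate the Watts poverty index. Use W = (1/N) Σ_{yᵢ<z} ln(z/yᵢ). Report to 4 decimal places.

0.6572

Below the line: €260, €280, €400 (q = 3 of N = 5).
Log gaps: ln(920/260) = 1.2637; ln(920/280) = 1.1896; ln(920/400) = 0.8329.
W = 3.286185 / 5 = 0.6572.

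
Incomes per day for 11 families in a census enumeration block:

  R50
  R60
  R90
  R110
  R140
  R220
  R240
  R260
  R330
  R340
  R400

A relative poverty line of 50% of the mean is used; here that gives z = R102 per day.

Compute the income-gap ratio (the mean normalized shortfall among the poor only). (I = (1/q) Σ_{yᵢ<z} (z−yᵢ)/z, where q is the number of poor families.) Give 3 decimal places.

0.346

Below the line: R50, R60, R90 (q = 3 of N = 11).
Shortfall ratios (z−y)/z: 0.5098, 0.4118, 0.1176; sum = 1.039216.
The income-gap ratio divides by q (the poor only): 1.039216 / 3 = 0.346.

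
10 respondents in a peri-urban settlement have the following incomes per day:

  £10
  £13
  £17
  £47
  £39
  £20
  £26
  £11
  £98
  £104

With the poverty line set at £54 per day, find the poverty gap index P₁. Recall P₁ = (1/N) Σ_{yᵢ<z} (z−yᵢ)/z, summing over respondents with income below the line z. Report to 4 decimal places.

Poor units: £10, £11, £13, £17, £20, £26, £39, £47 (q = 8 of N = 10).
Relative gaps: (54−10)/54 = 0.8148; (54−11)/54 = 0.7963; (54−13)/54 = 0.7593; (54−17)/54 = 0.6852; (54−20)/54 = 0.6296; (54−26)/54 = 0.5185; (54−39)/54 = 0.2778; (54−47)/54 = 0.1296.
Sum of shortfalls = 4.611111; P₁ averages over all N: 4.611111 / 10 = 0.4611.

0.4611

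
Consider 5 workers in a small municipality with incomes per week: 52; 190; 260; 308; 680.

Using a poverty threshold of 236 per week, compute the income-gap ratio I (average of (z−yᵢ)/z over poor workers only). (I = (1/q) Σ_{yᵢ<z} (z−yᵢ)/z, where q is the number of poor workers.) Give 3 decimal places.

0.487

Incomes under z: 52, 190 (q = 2 of N = 5).
Relative gaps: 0.7797, 0.1949; sum = 0.974576.
I averages over the q = 2 poor units only: 0.974576 / 2 = 0.487.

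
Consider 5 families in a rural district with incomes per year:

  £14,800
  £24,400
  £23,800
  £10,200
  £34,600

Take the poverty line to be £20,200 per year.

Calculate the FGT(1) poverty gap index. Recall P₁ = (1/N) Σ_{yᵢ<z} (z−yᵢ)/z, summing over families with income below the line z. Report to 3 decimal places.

0.152

Below z: £10,200, £14,800 (q = 2 of N = 5).
Shortfall ratios: (20200−10200)/20200 = 0.4950; (20200−14800)/20200 = 0.2673.
Sum of shortfalls = 0.762376; P₁ averages over all N: 0.762376 / 5 = 0.152.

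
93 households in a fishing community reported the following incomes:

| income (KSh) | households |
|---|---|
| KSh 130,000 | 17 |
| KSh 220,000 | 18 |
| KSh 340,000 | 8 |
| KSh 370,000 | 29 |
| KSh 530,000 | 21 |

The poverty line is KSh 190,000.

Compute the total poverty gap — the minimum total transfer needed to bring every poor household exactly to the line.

KSh 1,020,000

Poor units: 17×KSh 130,000 (q = 17 of N = 93).
Individual gaps: 17×(190000−130000) = 1020000.
Aggregate gap = KSh 1,020,000.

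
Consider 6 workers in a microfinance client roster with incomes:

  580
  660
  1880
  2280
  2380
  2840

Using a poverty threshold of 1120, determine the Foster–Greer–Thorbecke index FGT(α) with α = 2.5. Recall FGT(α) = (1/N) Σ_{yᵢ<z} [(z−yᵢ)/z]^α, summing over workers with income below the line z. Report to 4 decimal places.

0.0449

Poor units: 580, 660 (q = 2 of N = 6).
Gap ratios (z−y)/z: (1120−580)/1120 = 0.4821; (1120−660)/1120 = 0.4107.
Raised to α = 2.5: 0.16141; 0.10811.
Sum = 0.269519; FGT(2.5) = 0.269519 / 6 = 0.0449.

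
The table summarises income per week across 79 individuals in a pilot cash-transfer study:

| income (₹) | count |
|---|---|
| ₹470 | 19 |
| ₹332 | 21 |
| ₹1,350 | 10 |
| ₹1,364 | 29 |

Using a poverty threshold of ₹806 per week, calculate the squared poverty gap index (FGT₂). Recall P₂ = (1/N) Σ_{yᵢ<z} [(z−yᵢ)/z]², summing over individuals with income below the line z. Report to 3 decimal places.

Incomes under z: 21×₹332, 19×₹470 (q = 40 of N = 79).
Normalized shortfalls: (806−332)/806 = 0.5881 (×21); (806−470)/806 = 0.4169 (×19).
Squared: 0.3458 (×21); 0.1738 (×19).
Sum = 10.564716; P₂ = 10.564716 / 79 = 0.134.

0.134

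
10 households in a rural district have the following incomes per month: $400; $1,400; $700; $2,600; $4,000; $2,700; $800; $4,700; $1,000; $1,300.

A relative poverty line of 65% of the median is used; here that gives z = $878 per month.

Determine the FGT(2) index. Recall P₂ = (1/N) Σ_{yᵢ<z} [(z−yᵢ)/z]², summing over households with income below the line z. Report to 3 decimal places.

0.035

Incomes under z: $400, $700, $800 (q = 3 of N = 10).
Shortfall ratios: (878−400)/878 = 0.5444; (878−700)/878 = 0.2027; (878−800)/878 = 0.0888.
Squared: 0.2964; 0.0411; 0.0079.
Sum = 0.345385; P₂ = 0.345385 / 10 = 0.035.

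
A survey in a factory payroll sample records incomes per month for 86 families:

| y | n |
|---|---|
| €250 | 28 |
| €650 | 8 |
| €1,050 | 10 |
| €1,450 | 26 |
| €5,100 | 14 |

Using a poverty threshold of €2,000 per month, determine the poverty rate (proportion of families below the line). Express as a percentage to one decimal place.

72 of the 86 families have income below €2,000.
H = 72/86 = 83.7%.

83.7%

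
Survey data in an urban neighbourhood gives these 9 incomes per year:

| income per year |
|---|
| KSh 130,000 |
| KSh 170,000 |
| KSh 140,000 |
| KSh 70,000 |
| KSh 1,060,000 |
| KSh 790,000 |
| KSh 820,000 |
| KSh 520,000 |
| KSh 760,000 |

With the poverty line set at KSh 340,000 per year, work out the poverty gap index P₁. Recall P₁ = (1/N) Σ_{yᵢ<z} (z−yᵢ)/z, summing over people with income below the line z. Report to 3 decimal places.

Incomes under z: KSh 70,000, KSh 130,000, KSh 140,000, KSh 170,000 (q = 4 of N = 9).
Relative gaps: (340000−70000)/340000 = 0.7941; (340000−130000)/340000 = 0.6176; (340000−140000)/340000 = 0.5882; (340000−170000)/340000 = 0.5000.
Σ = 2.500000. Dividing by the full population N = 9 gives P₁ = 0.278.

0.278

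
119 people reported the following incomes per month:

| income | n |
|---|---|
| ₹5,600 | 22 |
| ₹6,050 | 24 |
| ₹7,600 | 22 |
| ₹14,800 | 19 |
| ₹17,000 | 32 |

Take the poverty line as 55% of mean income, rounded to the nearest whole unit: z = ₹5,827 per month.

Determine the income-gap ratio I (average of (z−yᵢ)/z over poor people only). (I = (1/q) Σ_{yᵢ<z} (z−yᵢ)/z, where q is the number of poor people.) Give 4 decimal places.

0.0390

Incomes under z: 22×₹5,600 (q = 22 of N = 119).
Shortfall ratios (z−y)/z: 0.0390 (×22); sum = 0.857045.
The income-gap ratio divides by q (the poor only): 0.857045 / 22 = 0.0390.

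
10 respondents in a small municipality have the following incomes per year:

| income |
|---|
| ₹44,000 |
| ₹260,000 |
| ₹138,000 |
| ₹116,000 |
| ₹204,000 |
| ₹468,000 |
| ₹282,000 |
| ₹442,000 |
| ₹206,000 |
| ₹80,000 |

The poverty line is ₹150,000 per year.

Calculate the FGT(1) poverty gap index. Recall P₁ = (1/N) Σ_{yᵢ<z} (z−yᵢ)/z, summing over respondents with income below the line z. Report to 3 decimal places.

Below the line: ₹44,000, ₹80,000, ₹116,000, ₹138,000 (q = 4 of N = 10).
Normalized shortfalls: (150000−44000)/150000 = 0.7067; (150000−80000)/150000 = 0.4667; (150000−116000)/150000 = 0.2267; (150000−138000)/150000 = 0.0800.
Σ = 1.480000. Dividing by the full population N = 10 gives P₁ = 0.148.

0.148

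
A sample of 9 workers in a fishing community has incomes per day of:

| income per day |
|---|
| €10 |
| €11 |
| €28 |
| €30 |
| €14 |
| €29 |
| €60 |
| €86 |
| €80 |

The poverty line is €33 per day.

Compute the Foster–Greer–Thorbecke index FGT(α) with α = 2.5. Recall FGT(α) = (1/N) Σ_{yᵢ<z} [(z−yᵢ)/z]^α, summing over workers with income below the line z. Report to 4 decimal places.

Incomes under z: €10, €11, €14, €28, €29, €30 (q = 6 of N = 9).
Normalized shortfalls: (33−10)/33 = 0.6970; (33−11)/33 = 0.6667; (33−14)/33 = 0.5758; (33−28)/33 = 0.1515; (33−29)/33 = 0.1212; (33−30)/33 = 0.0909.
Raised to α = 2.5: 0.40554; 0.36289; 0.25154; 0.00894; 0.00512; 0.00249.
Sum = 1.036507; FGT(2.5) = 1.036507 / 9 = 0.1152.

0.1152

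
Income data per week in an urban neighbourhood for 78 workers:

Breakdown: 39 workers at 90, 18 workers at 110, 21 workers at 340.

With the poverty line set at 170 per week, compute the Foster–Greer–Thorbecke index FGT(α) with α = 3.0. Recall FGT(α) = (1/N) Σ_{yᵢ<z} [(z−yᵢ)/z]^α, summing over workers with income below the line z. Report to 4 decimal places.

Poor units: 39×90, 18×110 (q = 57 of N = 78).
Shortfall ratios: (170−90)/170 = 0.4706 (×39); (170−110)/170 = 0.3529 (×18).
Raised to α = 3.0: 0.10421 (×39); 0.04396 (×18).
Sum = 4.855689; FGT(3.0) = 4.855689 / 78 = 0.0623.

0.0623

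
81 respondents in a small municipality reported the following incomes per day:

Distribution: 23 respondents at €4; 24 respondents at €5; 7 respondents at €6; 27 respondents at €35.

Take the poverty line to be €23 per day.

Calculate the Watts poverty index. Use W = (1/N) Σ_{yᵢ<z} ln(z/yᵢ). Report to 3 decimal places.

Poor units: 23×€4, 24×€5, 7×€6 (q = 54 of N = 81).
ln(z/y) terms: ln(23/4) = 1.7492 (×23); ln(23/5) = 1.5261 (×24); ln(23/6) = 1.3437 (×7).
W = 86.263091 / 81 = 1.065.

1.065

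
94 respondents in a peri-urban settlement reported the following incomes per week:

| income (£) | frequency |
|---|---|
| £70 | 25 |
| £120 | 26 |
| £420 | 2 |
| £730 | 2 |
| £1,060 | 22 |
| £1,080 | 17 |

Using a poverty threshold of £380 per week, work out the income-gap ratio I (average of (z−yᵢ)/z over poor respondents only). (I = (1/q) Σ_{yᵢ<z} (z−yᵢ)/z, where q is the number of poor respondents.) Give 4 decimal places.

0.7487

Incomes under z: 25×£70, 26×£120 (q = 51 of N = 94).
Shortfall ratios (z−y)/z: 0.8158 (×25), 0.6842 (×26); sum = 38.184211.
I averages over the q = 51 poor units only: 38.184211 / 51 = 0.7487.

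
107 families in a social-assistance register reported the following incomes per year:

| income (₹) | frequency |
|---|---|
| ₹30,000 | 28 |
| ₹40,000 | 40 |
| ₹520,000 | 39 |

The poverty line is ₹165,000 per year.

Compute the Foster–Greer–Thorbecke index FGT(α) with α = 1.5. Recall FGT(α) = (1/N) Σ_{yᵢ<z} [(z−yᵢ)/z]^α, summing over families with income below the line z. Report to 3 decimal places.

0.440

Below the line: 28×₹30,000, 40×₹40,000 (q = 68 of N = 107).
Shortfall ratios: (165000−30000)/165000 = 0.8182 (×28); (165000−40000)/165000 = 0.7576 (×40).
Raised to α = 1.5: 0.74007 (×28); 0.65939 (×40).
Sum = 47.097455; FGT(1.5) = 47.097455 / 107 = 0.440.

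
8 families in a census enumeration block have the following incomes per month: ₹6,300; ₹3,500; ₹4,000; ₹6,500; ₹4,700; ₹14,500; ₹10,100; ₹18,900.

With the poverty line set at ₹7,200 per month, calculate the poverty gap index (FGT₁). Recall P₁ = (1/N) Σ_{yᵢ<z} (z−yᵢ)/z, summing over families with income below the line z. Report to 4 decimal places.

Poor units: ₹3,500, ₹4,000, ₹4,700, ₹6,300, ₹6,500 (q = 5 of N = 8).
Relative gaps: (7200−3500)/7200 = 0.5139; (7200−4000)/7200 = 0.4444; (7200−4700)/7200 = 0.3472; (7200−6300)/7200 = 0.1250; (7200−6500)/7200 = 0.0972.
Sum of shortfalls = 1.527778; P₁ averages over all N: 1.527778 / 8 = 0.1910.

0.1910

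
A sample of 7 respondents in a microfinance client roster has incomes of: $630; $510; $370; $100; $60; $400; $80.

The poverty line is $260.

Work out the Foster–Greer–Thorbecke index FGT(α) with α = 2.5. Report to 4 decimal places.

0.1735

Incomes under z: $60, $80, $100 (q = 3 of N = 7).
Normalized shortfalls: (260−60)/260 = 0.7692; (260−80)/260 = 0.6923; (260−100)/260 = 0.6154.
Raised to α = 2.5: 0.51897; 0.39879; 0.29708.
Sum = 1.214838; FGT(2.5) = 1.214838 / 7 = 0.1735.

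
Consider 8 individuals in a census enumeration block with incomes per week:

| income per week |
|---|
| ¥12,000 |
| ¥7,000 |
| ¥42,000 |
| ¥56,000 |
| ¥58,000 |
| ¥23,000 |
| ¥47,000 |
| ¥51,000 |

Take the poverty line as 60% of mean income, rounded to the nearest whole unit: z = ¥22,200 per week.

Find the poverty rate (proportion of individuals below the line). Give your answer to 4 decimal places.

2 of the 8 individuals have income below ¥22,200.
H = 2/8 = 0.2500.

0.2500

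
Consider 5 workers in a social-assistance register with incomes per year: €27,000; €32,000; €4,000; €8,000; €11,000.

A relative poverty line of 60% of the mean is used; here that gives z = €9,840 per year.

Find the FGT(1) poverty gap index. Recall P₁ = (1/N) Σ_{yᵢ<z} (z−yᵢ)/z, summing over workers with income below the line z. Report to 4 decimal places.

0.1561

Below z: €4,000, €8,000 (q = 2 of N = 5).
Gap ratios (z−y)/z: (9840−4000)/9840 = 0.5935; (9840−8000)/9840 = 0.1870.
Sum of shortfalls = 0.780488; P₁ averages over all N: 0.780488 / 5 = 0.1561.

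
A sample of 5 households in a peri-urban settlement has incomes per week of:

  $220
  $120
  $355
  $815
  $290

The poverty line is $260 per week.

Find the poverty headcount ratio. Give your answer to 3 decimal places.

0.400

2 of the 5 households have income below $260.
H = 2/5 = 0.400.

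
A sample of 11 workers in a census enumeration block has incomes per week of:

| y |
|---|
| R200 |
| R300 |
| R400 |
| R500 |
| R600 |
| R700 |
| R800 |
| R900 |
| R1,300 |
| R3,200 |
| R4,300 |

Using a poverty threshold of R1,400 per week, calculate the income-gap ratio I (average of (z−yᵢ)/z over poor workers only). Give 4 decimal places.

Poor units: R200, R300, R400, R500, R600, R700, R800, R900, R1,300 (q = 9 of N = 11).
Shortfall ratios (z−y)/z: 0.8571, 0.7857, 0.7143, 0.6429, 0.5714, 0.5000, 0.4286, 0.3571, 0.0714; sum = 4.928571.
The income-gap ratio divides by q (the poor only): 4.928571 / 9 = 0.5476.

0.5476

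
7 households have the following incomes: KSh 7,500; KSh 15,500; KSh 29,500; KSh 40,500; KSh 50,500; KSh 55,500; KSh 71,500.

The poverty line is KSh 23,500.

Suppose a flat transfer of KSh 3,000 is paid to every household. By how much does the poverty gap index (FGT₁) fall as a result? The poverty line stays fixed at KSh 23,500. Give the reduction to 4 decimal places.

0.0365

Before: below the line — KSh 7,500, KSh 15,500; poverty gap index (FGT₁) = 0.145897.
After the KSh 3,000 transfer: below the line — KSh 10,500, KSh 18,500; poverty gap index (FGT₁) = 0.109422.
Reduction = 0.145897 − 0.109422 = 0.0365.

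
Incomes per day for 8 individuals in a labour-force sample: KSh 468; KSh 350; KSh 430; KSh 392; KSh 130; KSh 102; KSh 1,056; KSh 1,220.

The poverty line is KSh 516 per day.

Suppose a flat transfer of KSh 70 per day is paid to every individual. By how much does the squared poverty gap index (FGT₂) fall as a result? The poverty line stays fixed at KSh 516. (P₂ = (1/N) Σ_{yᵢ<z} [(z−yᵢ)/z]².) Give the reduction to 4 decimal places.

0.0669

Before: below the line — KSh 102, KSh 130, KSh 350, KSh 392, KSh 430, KSh 468; squared poverty gap index (FGT₂) = 0.175125.
After the KSh 70 transfer: below the line — KSh 172, KSh 200, KSh 420, KSh 462, KSh 500; squared poverty gap index (FGT₂) = 0.108251.
Reduction = 0.175125 − 0.108251 = 0.0669.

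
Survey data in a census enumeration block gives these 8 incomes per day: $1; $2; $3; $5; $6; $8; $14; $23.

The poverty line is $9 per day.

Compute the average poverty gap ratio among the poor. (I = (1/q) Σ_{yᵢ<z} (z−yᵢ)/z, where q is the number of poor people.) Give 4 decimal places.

0.5370

Below z: $1, $2, $3, $5, $6, $8 (q = 6 of N = 8).
Relative gaps: 0.8889, 0.7778, 0.6667, 0.4444, 0.3333, 0.1111; sum = 3.222222.
The income-gap ratio divides by q (the poor only): 3.222222 / 6 = 0.5370.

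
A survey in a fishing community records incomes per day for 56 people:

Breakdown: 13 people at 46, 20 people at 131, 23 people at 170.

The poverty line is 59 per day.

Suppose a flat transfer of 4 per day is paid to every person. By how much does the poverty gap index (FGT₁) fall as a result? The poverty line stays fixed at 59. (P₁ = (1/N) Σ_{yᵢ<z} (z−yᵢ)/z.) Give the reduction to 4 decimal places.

Before: below the line — 13×46; poverty gap index (FGT₁) = 0.051150.
After the 4 transfer: below the line — 13×50; poverty gap index (FGT₁) = 0.035412.
Reduction = 0.051150 − 0.035412 = 0.0157.

0.0157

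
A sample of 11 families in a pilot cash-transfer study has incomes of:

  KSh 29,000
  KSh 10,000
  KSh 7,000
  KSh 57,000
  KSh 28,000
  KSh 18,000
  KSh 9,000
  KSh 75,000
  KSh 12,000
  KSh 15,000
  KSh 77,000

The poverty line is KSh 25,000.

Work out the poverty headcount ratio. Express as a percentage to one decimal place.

6 of the 11 families have income below KSh 25,000.
H = 6/11 = 54.5%.

54.5%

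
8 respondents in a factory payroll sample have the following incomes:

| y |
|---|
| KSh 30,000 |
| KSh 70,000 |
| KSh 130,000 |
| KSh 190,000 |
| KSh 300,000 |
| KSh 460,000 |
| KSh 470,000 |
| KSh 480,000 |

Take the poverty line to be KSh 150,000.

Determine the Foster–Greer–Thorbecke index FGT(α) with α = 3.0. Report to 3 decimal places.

0.083

Poor units: KSh 30,000, KSh 70,000, KSh 130,000 (q = 3 of N = 8).
Shortfall ratios: (150000−30000)/150000 = 0.8000; (150000−70000)/150000 = 0.5333; (150000−130000)/150000 = 0.1333.
Raised to α = 3.0: 0.51200; 0.15170; 0.00237.
Sum = 0.666074; FGT(3.0) = 0.666074 / 8 = 0.083.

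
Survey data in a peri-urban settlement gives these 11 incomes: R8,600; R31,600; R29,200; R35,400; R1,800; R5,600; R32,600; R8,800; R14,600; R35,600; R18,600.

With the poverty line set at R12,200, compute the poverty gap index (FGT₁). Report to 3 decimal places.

0.179

Incomes under z: R1,800, R5,600, R8,600, R8,800 (q = 4 of N = 11).
Relative gaps: (12200−1800)/12200 = 0.8525; (12200−5600)/12200 = 0.5410; (12200−8600)/12200 = 0.2951; (12200−8800)/12200 = 0.2787.
Σ = 1.967213. Dividing by the full population N = 11 gives P₁ = 0.179.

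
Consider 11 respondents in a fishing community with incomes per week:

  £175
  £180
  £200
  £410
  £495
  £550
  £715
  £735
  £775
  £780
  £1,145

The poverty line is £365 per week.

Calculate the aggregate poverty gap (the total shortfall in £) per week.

£540

Below the line: £175, £180, £200 (q = 3 of N = 11).
Individual gaps: 365−175 = 190; 365−180 = 185; 365−200 = 165.
Aggregate gap = £540.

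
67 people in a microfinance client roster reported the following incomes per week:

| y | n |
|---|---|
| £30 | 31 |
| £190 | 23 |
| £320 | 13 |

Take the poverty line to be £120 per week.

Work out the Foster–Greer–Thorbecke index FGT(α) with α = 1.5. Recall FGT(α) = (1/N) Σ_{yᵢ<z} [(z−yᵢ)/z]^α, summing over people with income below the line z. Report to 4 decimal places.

0.3005

Below the line: 31×£30 (q = 31 of N = 67).
Gap ratios (z−y)/z: (120−30)/120 = 0.7500 (×31).
Raised to α = 1.5: 0.64952 (×31).
Sum = 20.135091; FGT(1.5) = 20.135091 / 67 = 0.3005.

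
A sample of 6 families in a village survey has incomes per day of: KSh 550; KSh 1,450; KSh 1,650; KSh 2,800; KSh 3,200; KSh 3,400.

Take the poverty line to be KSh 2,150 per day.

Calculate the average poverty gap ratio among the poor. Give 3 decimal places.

0.434

Below z: KSh 550, KSh 1,450, KSh 1,650 (q = 3 of N = 6).
Shortfall ratios (z−y)/z: 0.7442, 0.3256, 0.2326; sum = 1.302326.
The income-gap ratio divides by q (the poor only): 1.302326 / 3 = 0.434.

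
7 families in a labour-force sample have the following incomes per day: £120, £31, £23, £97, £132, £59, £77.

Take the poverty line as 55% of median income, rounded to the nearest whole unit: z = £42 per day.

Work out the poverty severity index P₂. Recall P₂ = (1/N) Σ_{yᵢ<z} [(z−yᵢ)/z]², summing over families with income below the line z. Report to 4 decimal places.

Below z: £23, £31 (q = 2 of N = 7).
Normalized shortfalls: (42−23)/42 = 0.4524; (42−31)/42 = 0.2619.
Squared: 0.2046; 0.0686.
Sum = 0.273243; P₂ = 0.273243 / 7 = 0.0390.

0.0390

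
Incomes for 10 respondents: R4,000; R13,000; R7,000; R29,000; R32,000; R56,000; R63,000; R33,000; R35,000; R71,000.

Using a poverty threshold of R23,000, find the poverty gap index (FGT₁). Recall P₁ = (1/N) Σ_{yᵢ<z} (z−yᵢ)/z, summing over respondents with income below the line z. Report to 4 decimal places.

0.1957

Incomes under z: R4,000, R7,000, R13,000 (q = 3 of N = 10).
Relative gaps: (23000−4000)/23000 = 0.8261; (23000−7000)/23000 = 0.6957; (23000−13000)/23000 = 0.4348.
Σ = 1.956522. Dividing by the full population N = 10 gives P₁ = 0.1957.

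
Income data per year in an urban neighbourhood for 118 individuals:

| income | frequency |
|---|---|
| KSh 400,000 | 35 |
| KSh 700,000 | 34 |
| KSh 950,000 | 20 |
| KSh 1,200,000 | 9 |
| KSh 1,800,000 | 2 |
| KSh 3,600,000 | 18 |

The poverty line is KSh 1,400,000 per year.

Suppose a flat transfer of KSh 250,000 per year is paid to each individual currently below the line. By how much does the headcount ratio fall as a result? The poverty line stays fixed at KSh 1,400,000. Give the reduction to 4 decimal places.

Before: below the line — 35×KSh 400,000, 34×KSh 700,000, 20×KSh 950,000, 9×KSh 1,200,000; headcount ratio = 0.830508.
After the KSh 250,000 transfer: below the line — 35×KSh 650,000, 34×KSh 950,000, 20×KSh 1,200,000; headcount ratio = 0.754237.
Reduction = 0.830508 − 0.754237 = 0.0763.

0.0763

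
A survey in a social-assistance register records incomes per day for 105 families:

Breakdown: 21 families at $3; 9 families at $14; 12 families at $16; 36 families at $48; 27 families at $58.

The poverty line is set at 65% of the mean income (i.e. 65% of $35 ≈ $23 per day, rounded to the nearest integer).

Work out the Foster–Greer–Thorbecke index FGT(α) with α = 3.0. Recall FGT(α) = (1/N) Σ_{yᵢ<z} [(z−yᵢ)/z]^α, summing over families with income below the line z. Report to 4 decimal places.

0.1399

Below z: 21×$3, 9×$14, 12×$16 (q = 42 of N = 105).
Shortfall ratios: (23−3)/23 = 0.8696 (×21); (23−14)/23 = 0.3913 (×9); (23−16)/23 = 0.3043 (×12).
Raised to α = 3.0: 0.65752 (×21); 0.05992 (×9); 0.02819 (×12).
Sum = 14.685378; FGT(3.0) = 14.685378 / 105 = 0.1399.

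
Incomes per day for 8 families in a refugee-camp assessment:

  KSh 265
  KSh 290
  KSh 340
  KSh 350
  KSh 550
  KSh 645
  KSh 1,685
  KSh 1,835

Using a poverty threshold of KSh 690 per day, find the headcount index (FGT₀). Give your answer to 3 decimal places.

6 of the 8 families have income below KSh 690.
H = 6/8 = 0.750.

0.750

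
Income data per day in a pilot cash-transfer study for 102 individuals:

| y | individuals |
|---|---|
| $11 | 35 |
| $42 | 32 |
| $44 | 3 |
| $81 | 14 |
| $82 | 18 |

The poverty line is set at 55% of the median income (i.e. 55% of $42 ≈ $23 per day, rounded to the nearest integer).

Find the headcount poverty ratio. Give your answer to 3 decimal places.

35 of the 102 individuals have income below $23.
H = 35/102 = 0.343.

0.343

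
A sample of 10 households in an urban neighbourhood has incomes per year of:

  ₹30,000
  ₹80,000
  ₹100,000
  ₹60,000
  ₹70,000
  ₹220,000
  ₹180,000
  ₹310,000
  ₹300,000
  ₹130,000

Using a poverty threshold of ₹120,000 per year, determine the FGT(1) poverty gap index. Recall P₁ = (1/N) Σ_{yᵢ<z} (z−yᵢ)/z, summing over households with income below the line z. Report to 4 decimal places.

0.2167

Below z: ₹30,000, ₹60,000, ₹70,000, ₹80,000, ₹100,000 (q = 5 of N = 10).
Gap ratios (z−y)/z: (120000−30000)/120000 = 0.7500; (120000−60000)/120000 = 0.5000; (120000−70000)/120000 = 0.4167; (120000−80000)/120000 = 0.3333; (120000−100000)/120000 = 0.1667.
Σ = 2.166667. Dividing by the full population N = 10 gives P₁ = 0.2167.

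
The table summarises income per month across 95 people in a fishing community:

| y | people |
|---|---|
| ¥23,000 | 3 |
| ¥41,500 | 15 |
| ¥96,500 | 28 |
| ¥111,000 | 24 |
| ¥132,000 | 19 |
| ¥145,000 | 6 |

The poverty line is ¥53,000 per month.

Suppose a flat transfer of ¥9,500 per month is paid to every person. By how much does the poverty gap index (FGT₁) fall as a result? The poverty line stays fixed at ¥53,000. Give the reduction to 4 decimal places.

0.0340

Before: below the line — 3×¥23,000, 15×¥41,500; poverty gap index (FGT₁) = 0.052135.
After the ¥9,500 transfer: below the line — 3×¥32,500, 15×¥51,000; poverty gap index (FGT₁) = 0.018173.
Reduction = 0.052135 − 0.018173 = 0.0340.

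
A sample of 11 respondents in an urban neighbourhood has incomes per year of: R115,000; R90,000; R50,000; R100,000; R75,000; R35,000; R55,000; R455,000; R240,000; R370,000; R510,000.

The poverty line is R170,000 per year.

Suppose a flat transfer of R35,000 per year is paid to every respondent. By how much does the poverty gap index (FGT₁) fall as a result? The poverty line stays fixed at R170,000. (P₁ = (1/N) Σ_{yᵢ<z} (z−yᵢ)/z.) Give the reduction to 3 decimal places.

0.131

Before: below the line — R35,000, R50,000, R55,000, R75,000, R90,000, R100,000, R115,000; poverty gap index (FGT₁) = 0.35829.
After the R35,000 transfer: below the line — R70,000, R85,000, R90,000, R110,000, R125,000, R135,000, R150,000; poverty gap index (FGT₁) = 0.22727.
Reduction = 0.35829 − 0.22727 = 0.131.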